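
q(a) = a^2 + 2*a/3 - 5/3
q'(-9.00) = -17.33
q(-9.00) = 73.33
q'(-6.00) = -11.33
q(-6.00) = 30.33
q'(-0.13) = 0.41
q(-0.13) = -1.74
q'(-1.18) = -1.69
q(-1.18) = -1.06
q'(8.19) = 17.05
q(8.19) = 70.87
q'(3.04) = 6.75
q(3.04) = 9.60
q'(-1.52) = -2.37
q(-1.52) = -0.37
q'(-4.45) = -8.23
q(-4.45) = 15.17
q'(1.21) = 3.09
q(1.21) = 0.60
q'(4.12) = 8.91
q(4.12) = 18.05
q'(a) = 2*a + 2/3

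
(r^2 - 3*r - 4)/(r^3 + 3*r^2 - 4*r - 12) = (r^2 - 3*r - 4)/(r^3 + 3*r^2 - 4*r - 12)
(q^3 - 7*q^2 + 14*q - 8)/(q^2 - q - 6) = (-q^3 + 7*q^2 - 14*q + 8)/(-q^2 + q + 6)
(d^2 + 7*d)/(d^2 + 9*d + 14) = d/(d + 2)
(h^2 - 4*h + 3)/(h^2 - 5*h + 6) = (h - 1)/(h - 2)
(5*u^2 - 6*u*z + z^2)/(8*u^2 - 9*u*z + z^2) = (-5*u + z)/(-8*u + z)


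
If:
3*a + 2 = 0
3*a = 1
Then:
No Solution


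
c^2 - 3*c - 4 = (c - 4)*(c + 1)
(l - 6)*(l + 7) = l^2 + l - 42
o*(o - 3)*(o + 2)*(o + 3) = o^4 + 2*o^3 - 9*o^2 - 18*o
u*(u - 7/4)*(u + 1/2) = u^3 - 5*u^2/4 - 7*u/8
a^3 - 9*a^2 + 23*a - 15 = (a - 5)*(a - 3)*(a - 1)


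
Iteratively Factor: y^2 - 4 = (y + 2)*(y - 2)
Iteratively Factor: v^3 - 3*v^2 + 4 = (v + 1)*(v^2 - 4*v + 4) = (v - 2)*(v + 1)*(v - 2)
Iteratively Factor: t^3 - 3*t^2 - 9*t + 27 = (t - 3)*(t^2 - 9) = (t - 3)*(t + 3)*(t - 3)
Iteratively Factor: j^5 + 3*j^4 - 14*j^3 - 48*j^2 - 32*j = (j)*(j^4 + 3*j^3 - 14*j^2 - 48*j - 32) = j*(j + 4)*(j^3 - j^2 - 10*j - 8) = j*(j - 4)*(j + 4)*(j^2 + 3*j + 2) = j*(j - 4)*(j + 2)*(j + 4)*(j + 1)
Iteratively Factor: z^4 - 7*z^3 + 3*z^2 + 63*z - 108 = (z + 3)*(z^3 - 10*z^2 + 33*z - 36) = (z - 3)*(z + 3)*(z^2 - 7*z + 12) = (z - 3)^2*(z + 3)*(z - 4)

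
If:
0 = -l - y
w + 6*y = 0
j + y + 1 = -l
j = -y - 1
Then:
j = -1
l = 0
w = 0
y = 0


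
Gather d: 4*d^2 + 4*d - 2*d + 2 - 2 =4*d^2 + 2*d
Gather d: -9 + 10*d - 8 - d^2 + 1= -d^2 + 10*d - 16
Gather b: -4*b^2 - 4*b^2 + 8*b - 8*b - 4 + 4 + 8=8 - 8*b^2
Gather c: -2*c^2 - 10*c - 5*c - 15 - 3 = -2*c^2 - 15*c - 18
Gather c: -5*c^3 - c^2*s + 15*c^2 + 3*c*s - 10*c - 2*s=-5*c^3 + c^2*(15 - s) + c*(3*s - 10) - 2*s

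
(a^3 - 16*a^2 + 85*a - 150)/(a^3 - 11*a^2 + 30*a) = (a - 5)/a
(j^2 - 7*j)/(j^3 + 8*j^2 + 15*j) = (j - 7)/(j^2 + 8*j + 15)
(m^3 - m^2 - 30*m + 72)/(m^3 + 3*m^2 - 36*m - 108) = (m^2 - 7*m + 12)/(m^2 - 3*m - 18)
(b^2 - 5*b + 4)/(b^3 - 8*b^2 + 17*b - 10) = (b - 4)/(b^2 - 7*b + 10)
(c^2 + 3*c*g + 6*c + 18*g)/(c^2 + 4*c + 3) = (c^2 + 3*c*g + 6*c + 18*g)/(c^2 + 4*c + 3)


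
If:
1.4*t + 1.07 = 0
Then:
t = -0.76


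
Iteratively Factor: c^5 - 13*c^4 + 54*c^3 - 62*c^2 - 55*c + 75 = (c + 1)*(c^4 - 14*c^3 + 68*c^2 - 130*c + 75) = (c - 5)*(c + 1)*(c^3 - 9*c^2 + 23*c - 15) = (c - 5)*(c - 3)*(c + 1)*(c^2 - 6*c + 5) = (c - 5)^2*(c - 3)*(c + 1)*(c - 1)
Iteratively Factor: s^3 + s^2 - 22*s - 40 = (s + 2)*(s^2 - s - 20) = (s - 5)*(s + 2)*(s + 4)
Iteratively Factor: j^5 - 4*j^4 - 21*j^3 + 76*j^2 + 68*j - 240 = (j - 3)*(j^4 - j^3 - 24*j^2 + 4*j + 80) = (j - 3)*(j + 2)*(j^3 - 3*j^2 - 18*j + 40) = (j - 5)*(j - 3)*(j + 2)*(j^2 + 2*j - 8) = (j - 5)*(j - 3)*(j - 2)*(j + 2)*(j + 4)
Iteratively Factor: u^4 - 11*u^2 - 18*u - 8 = (u + 2)*(u^3 - 2*u^2 - 7*u - 4) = (u + 1)*(u + 2)*(u^2 - 3*u - 4) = (u + 1)^2*(u + 2)*(u - 4)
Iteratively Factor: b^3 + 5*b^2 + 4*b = (b + 4)*(b^2 + b) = b*(b + 4)*(b + 1)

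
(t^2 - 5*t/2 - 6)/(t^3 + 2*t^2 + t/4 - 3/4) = 2*(t - 4)/(2*t^2 + t - 1)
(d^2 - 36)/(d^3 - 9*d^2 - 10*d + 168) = (d + 6)/(d^2 - 3*d - 28)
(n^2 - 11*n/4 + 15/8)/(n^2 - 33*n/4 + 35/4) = (n - 3/2)/(n - 7)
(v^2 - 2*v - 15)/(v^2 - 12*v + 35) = (v + 3)/(v - 7)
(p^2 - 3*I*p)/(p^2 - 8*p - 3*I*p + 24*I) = p/(p - 8)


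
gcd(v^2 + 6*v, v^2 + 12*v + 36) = v + 6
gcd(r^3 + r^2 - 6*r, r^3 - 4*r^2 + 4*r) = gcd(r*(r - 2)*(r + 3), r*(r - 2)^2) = r^2 - 2*r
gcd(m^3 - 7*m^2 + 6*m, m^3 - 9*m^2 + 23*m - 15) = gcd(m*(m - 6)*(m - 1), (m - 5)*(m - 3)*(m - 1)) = m - 1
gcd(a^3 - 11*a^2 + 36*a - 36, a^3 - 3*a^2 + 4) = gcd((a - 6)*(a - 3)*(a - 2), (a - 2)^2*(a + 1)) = a - 2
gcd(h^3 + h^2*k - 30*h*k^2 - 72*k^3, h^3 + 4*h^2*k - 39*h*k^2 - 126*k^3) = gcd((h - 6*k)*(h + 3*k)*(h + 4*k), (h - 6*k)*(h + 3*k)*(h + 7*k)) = h^2 - 3*h*k - 18*k^2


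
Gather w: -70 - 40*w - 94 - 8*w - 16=-48*w - 180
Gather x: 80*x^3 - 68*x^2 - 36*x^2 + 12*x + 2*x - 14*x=80*x^3 - 104*x^2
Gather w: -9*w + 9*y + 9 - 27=-9*w + 9*y - 18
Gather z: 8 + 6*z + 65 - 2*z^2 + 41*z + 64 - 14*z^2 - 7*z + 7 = -16*z^2 + 40*z + 144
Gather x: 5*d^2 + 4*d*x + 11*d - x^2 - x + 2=5*d^2 + 11*d - x^2 + x*(4*d - 1) + 2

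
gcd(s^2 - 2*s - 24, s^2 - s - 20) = s + 4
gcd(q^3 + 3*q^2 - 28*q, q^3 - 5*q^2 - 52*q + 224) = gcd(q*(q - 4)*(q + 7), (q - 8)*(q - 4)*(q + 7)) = q^2 + 3*q - 28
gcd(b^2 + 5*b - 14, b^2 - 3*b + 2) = b - 2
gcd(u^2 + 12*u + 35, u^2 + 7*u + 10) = u + 5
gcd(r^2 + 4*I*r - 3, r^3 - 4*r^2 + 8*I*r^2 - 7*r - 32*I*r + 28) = r + I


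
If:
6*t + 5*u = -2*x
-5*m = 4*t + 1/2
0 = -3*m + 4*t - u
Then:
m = 4*x/95 - 13/190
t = -x/19 - 3/76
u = 9/190 - 32*x/95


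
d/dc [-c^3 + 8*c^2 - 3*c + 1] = -3*c^2 + 16*c - 3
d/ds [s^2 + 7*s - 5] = 2*s + 7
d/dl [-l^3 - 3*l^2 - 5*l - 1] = -3*l^2 - 6*l - 5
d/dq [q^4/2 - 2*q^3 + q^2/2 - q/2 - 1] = 2*q^3 - 6*q^2 + q - 1/2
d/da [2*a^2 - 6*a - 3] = 4*a - 6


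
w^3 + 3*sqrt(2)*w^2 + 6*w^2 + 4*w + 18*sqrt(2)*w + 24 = (w + 6)*(w + sqrt(2))*(w + 2*sqrt(2))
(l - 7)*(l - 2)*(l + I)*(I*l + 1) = I*l^4 - 9*I*l^3 + 15*I*l^2 - 9*I*l + 14*I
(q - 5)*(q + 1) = q^2 - 4*q - 5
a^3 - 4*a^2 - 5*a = a*(a - 5)*(a + 1)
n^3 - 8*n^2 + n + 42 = (n - 7)*(n - 3)*(n + 2)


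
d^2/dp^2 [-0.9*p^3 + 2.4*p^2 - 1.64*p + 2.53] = 4.8 - 5.4*p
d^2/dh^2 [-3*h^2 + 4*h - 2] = -6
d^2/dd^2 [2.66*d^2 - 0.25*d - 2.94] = 5.32000000000000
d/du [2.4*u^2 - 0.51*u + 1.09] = 4.8*u - 0.51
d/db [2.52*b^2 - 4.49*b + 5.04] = 5.04*b - 4.49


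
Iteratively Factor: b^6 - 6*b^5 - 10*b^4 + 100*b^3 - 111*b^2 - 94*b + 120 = (b - 1)*(b^5 - 5*b^4 - 15*b^3 + 85*b^2 - 26*b - 120) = (b - 2)*(b - 1)*(b^4 - 3*b^3 - 21*b^2 + 43*b + 60) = (b - 2)*(b - 1)*(b + 4)*(b^3 - 7*b^2 + 7*b + 15) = (b - 5)*(b - 2)*(b - 1)*(b + 4)*(b^2 - 2*b - 3) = (b - 5)*(b - 2)*(b - 1)*(b + 1)*(b + 4)*(b - 3)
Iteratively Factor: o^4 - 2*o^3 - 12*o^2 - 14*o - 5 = (o + 1)*(o^3 - 3*o^2 - 9*o - 5) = (o + 1)^2*(o^2 - 4*o - 5) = (o - 5)*(o + 1)^2*(o + 1)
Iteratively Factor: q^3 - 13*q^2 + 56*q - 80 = (q - 4)*(q^2 - 9*q + 20) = (q - 4)^2*(q - 5)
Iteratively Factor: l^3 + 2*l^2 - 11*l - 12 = (l + 1)*(l^2 + l - 12) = (l + 1)*(l + 4)*(l - 3)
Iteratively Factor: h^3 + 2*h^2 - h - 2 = (h - 1)*(h^2 + 3*h + 2) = (h - 1)*(h + 2)*(h + 1)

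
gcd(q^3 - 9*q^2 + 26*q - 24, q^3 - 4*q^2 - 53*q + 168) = q - 3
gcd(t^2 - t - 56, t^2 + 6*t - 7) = t + 7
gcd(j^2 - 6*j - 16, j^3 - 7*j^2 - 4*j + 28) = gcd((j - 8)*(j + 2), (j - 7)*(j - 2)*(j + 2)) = j + 2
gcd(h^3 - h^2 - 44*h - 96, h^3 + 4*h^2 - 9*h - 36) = h^2 + 7*h + 12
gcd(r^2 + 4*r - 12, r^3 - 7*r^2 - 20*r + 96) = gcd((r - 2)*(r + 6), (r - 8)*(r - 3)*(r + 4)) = 1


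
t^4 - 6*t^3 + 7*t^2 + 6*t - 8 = (t - 4)*(t - 2)*(t - 1)*(t + 1)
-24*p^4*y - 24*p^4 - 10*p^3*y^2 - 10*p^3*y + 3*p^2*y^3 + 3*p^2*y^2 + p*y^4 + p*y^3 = (-3*p + y)*(2*p + y)*(4*p + y)*(p*y + p)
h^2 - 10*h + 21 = (h - 7)*(h - 3)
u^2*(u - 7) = u^3 - 7*u^2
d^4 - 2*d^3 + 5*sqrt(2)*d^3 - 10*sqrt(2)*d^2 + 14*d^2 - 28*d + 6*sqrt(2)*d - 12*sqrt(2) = (d - 2)*(d + sqrt(2))^2*(d + 3*sqrt(2))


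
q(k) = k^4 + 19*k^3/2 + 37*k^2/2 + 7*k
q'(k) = 4*k^3 + 57*k^2/2 + 37*k + 7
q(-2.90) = -25.68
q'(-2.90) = 41.83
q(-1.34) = 4.20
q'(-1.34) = -1.03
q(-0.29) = -0.70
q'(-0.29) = -1.43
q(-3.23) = -40.89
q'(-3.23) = 50.03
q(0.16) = 1.63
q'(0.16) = 13.67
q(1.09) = 43.32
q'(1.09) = 86.37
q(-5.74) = -141.74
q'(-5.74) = -22.85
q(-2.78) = -20.86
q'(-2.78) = 38.46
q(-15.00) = 22620.00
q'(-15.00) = -7635.50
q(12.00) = 39900.00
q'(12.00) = 11467.00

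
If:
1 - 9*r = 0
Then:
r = 1/9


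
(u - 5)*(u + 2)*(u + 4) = u^3 + u^2 - 22*u - 40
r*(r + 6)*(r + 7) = r^3 + 13*r^2 + 42*r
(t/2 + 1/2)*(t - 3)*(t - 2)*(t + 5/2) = t^4/2 - 3*t^3/4 - 9*t^2/2 + 17*t/4 + 15/2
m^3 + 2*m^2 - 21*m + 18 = (m - 3)*(m - 1)*(m + 6)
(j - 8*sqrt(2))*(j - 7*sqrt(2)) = j^2 - 15*sqrt(2)*j + 112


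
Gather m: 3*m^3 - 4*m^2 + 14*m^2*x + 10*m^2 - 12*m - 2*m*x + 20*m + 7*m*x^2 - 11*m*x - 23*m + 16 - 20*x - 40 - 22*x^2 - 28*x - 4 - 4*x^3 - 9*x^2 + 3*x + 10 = 3*m^3 + m^2*(14*x + 6) + m*(7*x^2 - 13*x - 15) - 4*x^3 - 31*x^2 - 45*x - 18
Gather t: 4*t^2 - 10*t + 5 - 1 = 4*t^2 - 10*t + 4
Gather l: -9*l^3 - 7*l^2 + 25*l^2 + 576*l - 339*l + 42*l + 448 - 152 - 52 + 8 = -9*l^3 + 18*l^2 + 279*l + 252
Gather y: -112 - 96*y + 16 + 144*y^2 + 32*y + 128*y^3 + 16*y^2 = 128*y^3 + 160*y^2 - 64*y - 96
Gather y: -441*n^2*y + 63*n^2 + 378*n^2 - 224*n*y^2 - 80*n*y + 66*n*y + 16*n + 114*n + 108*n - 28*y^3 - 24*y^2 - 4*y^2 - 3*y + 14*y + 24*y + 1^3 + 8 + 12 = 441*n^2 + 238*n - 28*y^3 + y^2*(-224*n - 28) + y*(-441*n^2 - 14*n + 35) + 21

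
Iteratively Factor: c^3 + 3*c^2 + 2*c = (c + 2)*(c^2 + c) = c*(c + 2)*(c + 1)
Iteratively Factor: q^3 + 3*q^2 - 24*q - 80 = (q + 4)*(q^2 - q - 20) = (q - 5)*(q + 4)*(q + 4)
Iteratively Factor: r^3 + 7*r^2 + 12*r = (r + 4)*(r^2 + 3*r) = (r + 3)*(r + 4)*(r)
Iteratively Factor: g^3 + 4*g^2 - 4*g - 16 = (g + 2)*(g^2 + 2*g - 8) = (g + 2)*(g + 4)*(g - 2)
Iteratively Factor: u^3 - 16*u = (u + 4)*(u^2 - 4*u) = u*(u + 4)*(u - 4)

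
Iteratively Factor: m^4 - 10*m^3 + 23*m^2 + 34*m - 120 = (m - 3)*(m^3 - 7*m^2 + 2*m + 40) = (m - 5)*(m - 3)*(m^2 - 2*m - 8) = (m - 5)*(m - 4)*(m - 3)*(m + 2)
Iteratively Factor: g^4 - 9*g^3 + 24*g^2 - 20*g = (g - 2)*(g^3 - 7*g^2 + 10*g) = (g - 2)^2*(g^2 - 5*g) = (g - 5)*(g - 2)^2*(g)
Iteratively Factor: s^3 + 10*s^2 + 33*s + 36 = (s + 3)*(s^2 + 7*s + 12) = (s + 3)^2*(s + 4)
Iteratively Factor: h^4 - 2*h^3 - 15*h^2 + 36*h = (h)*(h^3 - 2*h^2 - 15*h + 36) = h*(h - 3)*(h^2 + h - 12) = h*(h - 3)*(h + 4)*(h - 3)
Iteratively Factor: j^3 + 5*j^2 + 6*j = (j)*(j^2 + 5*j + 6) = j*(j + 2)*(j + 3)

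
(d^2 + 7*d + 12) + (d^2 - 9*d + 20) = 2*d^2 - 2*d + 32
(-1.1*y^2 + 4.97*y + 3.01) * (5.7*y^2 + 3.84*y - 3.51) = -6.27*y^4 + 24.105*y^3 + 40.1028*y^2 - 5.8863*y - 10.5651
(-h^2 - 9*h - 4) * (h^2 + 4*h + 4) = -h^4 - 13*h^3 - 44*h^2 - 52*h - 16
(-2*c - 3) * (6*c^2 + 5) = -12*c^3 - 18*c^2 - 10*c - 15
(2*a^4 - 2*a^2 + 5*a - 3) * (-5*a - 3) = -10*a^5 - 6*a^4 + 10*a^3 - 19*a^2 + 9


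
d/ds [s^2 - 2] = 2*s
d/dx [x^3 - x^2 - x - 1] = 3*x^2 - 2*x - 1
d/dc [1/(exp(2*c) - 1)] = -1/(2*sinh(c)^2)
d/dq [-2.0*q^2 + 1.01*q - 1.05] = 1.01 - 4.0*q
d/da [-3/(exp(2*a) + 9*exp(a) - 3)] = (6*exp(a) + 27)*exp(a)/(exp(2*a) + 9*exp(a) - 3)^2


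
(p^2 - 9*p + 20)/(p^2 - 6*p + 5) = (p - 4)/(p - 1)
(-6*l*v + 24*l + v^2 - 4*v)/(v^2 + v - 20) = (-6*l + v)/(v + 5)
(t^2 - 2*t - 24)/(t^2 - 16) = (t - 6)/(t - 4)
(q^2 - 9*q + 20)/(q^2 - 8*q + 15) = (q - 4)/(q - 3)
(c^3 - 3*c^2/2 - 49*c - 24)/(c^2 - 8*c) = c + 13/2 + 3/c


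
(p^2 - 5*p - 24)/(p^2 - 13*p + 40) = (p + 3)/(p - 5)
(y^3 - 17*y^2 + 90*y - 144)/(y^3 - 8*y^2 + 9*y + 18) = (y - 8)/(y + 1)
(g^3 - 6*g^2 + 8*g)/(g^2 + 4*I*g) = (g^2 - 6*g + 8)/(g + 4*I)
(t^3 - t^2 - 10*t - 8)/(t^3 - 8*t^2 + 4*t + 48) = (t + 1)/(t - 6)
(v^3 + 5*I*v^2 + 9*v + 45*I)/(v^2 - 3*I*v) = v + 8*I - 15/v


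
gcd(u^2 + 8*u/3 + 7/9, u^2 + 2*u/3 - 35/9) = u + 7/3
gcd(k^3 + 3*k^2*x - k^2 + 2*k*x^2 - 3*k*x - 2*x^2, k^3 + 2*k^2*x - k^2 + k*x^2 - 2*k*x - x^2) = k^2 + k*x - k - x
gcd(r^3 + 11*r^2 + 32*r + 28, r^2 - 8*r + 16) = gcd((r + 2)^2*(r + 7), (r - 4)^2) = 1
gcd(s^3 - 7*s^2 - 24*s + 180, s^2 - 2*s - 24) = s - 6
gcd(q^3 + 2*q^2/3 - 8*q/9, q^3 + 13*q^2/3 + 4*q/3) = q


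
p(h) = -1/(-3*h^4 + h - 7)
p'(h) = -(12*h^3 - 1)/(-3*h^4 + h - 7)^2 = (1 - 12*h^3)/(3*h^4 - h + 7)^2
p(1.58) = 0.04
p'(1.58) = -0.08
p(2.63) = 0.01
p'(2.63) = -0.01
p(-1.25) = 0.06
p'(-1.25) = 0.10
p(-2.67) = 0.01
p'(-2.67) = 0.01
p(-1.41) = 0.05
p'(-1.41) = 0.08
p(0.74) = 0.14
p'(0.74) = -0.08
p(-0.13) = 0.14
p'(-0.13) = 0.02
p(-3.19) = 0.00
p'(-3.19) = 0.00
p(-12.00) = 0.00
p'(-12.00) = 0.00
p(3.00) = 0.00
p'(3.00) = -0.00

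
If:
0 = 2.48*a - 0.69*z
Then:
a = 0.278225806451613*z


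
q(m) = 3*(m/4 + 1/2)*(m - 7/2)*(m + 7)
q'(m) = 3*(m/4 + 1/2)*(m - 7/2) + 3*(m/4 + 1/2)*(m + 7) + 3*(m - 7/2)*(m + 7)/4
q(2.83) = -23.86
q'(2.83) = 28.24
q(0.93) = -44.79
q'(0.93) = -3.51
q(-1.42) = -11.94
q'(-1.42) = -20.30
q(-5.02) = 38.21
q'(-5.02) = 2.16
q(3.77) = 12.58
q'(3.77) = 49.96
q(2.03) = -40.12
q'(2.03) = 12.89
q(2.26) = -36.69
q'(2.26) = 17.01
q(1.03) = -45.07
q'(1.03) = -2.24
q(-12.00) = -581.25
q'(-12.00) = 211.88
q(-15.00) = -1443.00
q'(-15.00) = 369.38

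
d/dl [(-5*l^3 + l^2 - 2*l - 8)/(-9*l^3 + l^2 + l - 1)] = 2*(2*l^4 - 23*l^3 - 99*l^2 + 7*l + 5)/(81*l^6 - 18*l^5 - 17*l^4 + 20*l^3 - l^2 - 2*l + 1)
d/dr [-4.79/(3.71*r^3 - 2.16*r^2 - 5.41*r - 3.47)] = (53.3127*r^2 - 20.6928*r - 25.9139)/(-3.71*r^3 + 2.16*r^2 + 5.41*r + 3.47)^2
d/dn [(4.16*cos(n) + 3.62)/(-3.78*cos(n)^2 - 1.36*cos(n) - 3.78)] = (-15.7248*cos(n)^2 - 27.3672*cos(n) + 10.8016)*sin(n)/(14.2884*cos(n)^4 + 10.2816*cos(n)^3 + 30.4264*cos(n)^2 + 10.2816*cos(n) + 14.2884)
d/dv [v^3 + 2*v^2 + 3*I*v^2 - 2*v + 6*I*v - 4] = 3*v^2 + v*(4 + 6*I) - 2 + 6*I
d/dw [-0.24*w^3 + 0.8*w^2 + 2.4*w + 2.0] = -0.72*w^2 + 1.6*w + 2.4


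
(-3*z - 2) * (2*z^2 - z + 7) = -6*z^3 - z^2 - 19*z - 14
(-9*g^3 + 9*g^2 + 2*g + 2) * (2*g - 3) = -18*g^4 + 45*g^3 - 23*g^2 - 2*g - 6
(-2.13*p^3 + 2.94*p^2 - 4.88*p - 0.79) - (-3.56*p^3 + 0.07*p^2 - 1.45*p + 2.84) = 1.43*p^3 + 2.87*p^2 - 3.43*p - 3.63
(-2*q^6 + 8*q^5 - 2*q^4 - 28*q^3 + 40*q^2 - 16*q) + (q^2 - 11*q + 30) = -2*q^6 + 8*q^5 - 2*q^4 - 28*q^3 + 41*q^2 - 27*q + 30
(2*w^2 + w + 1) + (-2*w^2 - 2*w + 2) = 3 - w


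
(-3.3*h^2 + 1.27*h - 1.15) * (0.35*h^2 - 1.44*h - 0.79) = -1.155*h^4 + 5.1965*h^3 + 0.3757*h^2 + 0.6527*h + 0.9085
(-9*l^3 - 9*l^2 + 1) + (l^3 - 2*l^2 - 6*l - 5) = -8*l^3 - 11*l^2 - 6*l - 4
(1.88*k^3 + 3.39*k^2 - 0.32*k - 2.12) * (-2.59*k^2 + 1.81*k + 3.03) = -4.8692*k^5 - 5.3773*k^4 + 12.6611*k^3 + 15.1833*k^2 - 4.8068*k - 6.4236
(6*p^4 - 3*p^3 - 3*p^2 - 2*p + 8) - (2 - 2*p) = 6*p^4 - 3*p^3 - 3*p^2 + 6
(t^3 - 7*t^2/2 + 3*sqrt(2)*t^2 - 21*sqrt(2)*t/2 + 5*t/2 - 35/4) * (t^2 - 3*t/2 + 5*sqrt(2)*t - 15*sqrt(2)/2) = t^5 - 5*t^4 + 8*sqrt(2)*t^4 - 40*sqrt(2)*t^3 + 151*t^3/4 - 325*t^2/2 + 109*sqrt(2)*t^2/2 - 125*sqrt(2)*t/2 + 1365*t/8 + 525*sqrt(2)/8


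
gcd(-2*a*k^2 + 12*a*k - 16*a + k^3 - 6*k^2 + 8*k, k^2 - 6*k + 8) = k^2 - 6*k + 8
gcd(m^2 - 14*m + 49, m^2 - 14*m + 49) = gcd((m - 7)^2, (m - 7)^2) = m^2 - 14*m + 49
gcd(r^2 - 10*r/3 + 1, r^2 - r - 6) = r - 3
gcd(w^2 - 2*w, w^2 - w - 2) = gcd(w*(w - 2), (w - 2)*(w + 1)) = w - 2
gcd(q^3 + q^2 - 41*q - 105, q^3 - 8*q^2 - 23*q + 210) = q^2 - 2*q - 35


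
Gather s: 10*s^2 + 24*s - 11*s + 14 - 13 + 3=10*s^2 + 13*s + 4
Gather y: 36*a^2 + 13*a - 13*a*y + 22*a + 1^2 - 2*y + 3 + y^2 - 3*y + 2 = 36*a^2 + 35*a + y^2 + y*(-13*a - 5) + 6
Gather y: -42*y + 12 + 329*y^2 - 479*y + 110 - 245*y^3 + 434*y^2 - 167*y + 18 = -245*y^3 + 763*y^2 - 688*y + 140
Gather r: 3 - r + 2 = 5 - r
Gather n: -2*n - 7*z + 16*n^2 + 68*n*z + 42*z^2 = 16*n^2 + n*(68*z - 2) + 42*z^2 - 7*z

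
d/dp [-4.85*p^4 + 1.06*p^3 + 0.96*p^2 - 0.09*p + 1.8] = -19.4*p^3 + 3.18*p^2 + 1.92*p - 0.09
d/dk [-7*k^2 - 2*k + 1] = -14*k - 2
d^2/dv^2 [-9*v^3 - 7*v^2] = -54*v - 14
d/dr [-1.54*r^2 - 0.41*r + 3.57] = -3.08*r - 0.41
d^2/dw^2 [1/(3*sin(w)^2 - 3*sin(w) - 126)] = (4*sin(w)^4 - 3*sin(w)^3 + 163*sin(w)^2 - 36*sin(w) - 86)/(3*(sin(w) + cos(w)^2 + 41)^3)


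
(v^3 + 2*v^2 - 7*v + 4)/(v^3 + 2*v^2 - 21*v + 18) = (v^2 + 3*v - 4)/(v^2 + 3*v - 18)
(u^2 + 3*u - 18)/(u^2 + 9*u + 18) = (u - 3)/(u + 3)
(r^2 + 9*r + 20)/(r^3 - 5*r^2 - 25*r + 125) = (r + 4)/(r^2 - 10*r + 25)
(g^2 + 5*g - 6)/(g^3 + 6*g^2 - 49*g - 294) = (g - 1)/(g^2 - 49)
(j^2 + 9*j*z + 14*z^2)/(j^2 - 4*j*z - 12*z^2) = (-j - 7*z)/(-j + 6*z)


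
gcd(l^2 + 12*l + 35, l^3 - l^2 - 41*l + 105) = l + 7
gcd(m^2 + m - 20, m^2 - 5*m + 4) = m - 4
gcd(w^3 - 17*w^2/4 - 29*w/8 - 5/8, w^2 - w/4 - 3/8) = w + 1/2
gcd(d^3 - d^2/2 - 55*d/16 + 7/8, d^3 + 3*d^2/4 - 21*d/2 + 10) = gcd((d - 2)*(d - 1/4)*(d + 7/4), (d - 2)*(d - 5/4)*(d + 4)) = d - 2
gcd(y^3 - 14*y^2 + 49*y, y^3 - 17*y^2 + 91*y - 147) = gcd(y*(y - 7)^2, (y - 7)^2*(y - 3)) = y^2 - 14*y + 49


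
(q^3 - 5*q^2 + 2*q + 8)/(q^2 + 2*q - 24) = (q^2 - q - 2)/(q + 6)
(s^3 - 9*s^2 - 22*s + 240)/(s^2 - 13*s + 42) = (s^2 - 3*s - 40)/(s - 7)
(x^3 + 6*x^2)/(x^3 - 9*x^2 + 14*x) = x*(x + 6)/(x^2 - 9*x + 14)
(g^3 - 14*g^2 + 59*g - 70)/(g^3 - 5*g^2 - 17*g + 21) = (g^2 - 7*g + 10)/(g^2 + 2*g - 3)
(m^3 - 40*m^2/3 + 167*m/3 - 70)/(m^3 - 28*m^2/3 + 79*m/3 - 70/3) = (m - 6)/(m - 2)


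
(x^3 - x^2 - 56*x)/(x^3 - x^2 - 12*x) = (-x^2 + x + 56)/(-x^2 + x + 12)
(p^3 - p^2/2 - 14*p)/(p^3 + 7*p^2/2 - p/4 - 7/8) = 4*p*(p - 4)/(4*p^2 - 1)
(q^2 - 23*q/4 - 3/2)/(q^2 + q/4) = (q - 6)/q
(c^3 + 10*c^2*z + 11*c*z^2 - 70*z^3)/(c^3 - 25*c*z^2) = (-c^2 - 5*c*z + 14*z^2)/(c*(-c + 5*z))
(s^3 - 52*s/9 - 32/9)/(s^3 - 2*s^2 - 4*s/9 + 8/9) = (3*s^2 - 2*s - 16)/(3*s^2 - 8*s + 4)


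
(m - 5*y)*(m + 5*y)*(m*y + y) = m^3*y + m^2*y - 25*m*y^3 - 25*y^3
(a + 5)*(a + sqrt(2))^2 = a^3 + 2*sqrt(2)*a^2 + 5*a^2 + 2*a + 10*sqrt(2)*a + 10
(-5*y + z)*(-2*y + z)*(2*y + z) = 20*y^3 - 4*y^2*z - 5*y*z^2 + z^3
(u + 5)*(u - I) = u^2 + 5*u - I*u - 5*I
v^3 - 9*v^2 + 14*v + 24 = (v - 6)*(v - 4)*(v + 1)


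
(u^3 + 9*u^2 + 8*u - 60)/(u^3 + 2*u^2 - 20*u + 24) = (u + 5)/(u - 2)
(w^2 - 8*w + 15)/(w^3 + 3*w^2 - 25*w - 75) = (w - 3)/(w^2 + 8*w + 15)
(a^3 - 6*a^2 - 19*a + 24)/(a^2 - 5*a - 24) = a - 1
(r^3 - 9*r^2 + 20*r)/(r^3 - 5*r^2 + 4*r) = (r - 5)/(r - 1)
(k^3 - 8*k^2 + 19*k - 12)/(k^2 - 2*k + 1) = (k^2 - 7*k + 12)/(k - 1)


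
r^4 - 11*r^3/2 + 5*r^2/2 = r^2*(r - 5)*(r - 1/2)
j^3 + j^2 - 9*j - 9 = (j - 3)*(j + 1)*(j + 3)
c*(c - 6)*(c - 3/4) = c^3 - 27*c^2/4 + 9*c/2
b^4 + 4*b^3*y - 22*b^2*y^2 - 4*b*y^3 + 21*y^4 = (b - 3*y)*(b - y)*(b + y)*(b + 7*y)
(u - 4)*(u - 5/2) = u^2 - 13*u/2 + 10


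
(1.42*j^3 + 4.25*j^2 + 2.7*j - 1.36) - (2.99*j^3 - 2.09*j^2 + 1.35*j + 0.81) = -1.57*j^3 + 6.34*j^2 + 1.35*j - 2.17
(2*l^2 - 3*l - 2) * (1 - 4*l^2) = -8*l^4 + 12*l^3 + 10*l^2 - 3*l - 2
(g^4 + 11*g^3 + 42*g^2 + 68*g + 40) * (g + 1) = g^5 + 12*g^4 + 53*g^3 + 110*g^2 + 108*g + 40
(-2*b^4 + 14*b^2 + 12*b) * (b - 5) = -2*b^5 + 10*b^4 + 14*b^3 - 58*b^2 - 60*b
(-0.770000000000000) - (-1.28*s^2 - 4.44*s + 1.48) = 1.28*s^2 + 4.44*s - 2.25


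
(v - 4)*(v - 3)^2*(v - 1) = v^4 - 11*v^3 + 43*v^2 - 69*v + 36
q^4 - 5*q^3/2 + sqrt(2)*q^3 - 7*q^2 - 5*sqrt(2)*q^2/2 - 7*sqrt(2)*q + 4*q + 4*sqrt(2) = (q - 4)*(q - 1/2)*(q + 2)*(q + sqrt(2))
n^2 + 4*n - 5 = (n - 1)*(n + 5)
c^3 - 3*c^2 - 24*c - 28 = (c - 7)*(c + 2)^2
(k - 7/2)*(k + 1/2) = k^2 - 3*k - 7/4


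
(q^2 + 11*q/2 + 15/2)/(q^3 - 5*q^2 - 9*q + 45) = (q + 5/2)/(q^2 - 8*q + 15)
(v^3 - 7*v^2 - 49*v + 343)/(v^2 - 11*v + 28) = (v^2 - 49)/(v - 4)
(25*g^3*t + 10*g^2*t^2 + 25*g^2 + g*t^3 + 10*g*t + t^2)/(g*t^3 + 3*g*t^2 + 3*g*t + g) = (25*g^3*t + 10*g^2*t^2 + 25*g^2 + g*t^3 + 10*g*t + t^2)/(g*(t^3 + 3*t^2 + 3*t + 1))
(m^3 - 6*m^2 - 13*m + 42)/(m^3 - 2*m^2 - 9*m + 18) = (m - 7)/(m - 3)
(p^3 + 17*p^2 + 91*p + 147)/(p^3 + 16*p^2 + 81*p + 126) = (p + 7)/(p + 6)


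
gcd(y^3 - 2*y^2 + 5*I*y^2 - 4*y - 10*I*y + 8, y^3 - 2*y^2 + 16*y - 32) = y^2 + y*(-2 + 4*I) - 8*I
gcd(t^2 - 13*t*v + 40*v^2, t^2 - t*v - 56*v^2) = t - 8*v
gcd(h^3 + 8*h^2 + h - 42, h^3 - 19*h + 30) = h - 2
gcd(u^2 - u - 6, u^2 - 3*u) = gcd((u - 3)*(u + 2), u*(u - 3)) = u - 3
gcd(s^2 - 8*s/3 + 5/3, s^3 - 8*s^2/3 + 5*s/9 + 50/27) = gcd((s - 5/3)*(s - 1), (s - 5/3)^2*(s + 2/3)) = s - 5/3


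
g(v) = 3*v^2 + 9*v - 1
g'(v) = 6*v + 9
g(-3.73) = 7.17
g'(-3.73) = -13.38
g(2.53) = 40.97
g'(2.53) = 24.18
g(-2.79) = -2.76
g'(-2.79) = -7.74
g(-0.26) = -3.14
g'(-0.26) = 7.44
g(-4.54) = 19.97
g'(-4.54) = -18.24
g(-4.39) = 17.31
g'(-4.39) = -17.34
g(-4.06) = 11.91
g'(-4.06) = -15.36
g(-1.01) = -7.03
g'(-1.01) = 2.94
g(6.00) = 161.00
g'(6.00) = 45.00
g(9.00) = 323.00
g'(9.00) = 63.00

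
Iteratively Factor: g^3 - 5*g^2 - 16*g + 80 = (g + 4)*(g^2 - 9*g + 20) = (g - 4)*(g + 4)*(g - 5)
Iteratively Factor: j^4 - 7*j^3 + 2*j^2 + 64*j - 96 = (j + 3)*(j^3 - 10*j^2 + 32*j - 32) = (j - 4)*(j + 3)*(j^2 - 6*j + 8) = (j - 4)*(j - 2)*(j + 3)*(j - 4)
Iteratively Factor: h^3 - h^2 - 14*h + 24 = (h - 2)*(h^2 + h - 12) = (h - 2)*(h + 4)*(h - 3)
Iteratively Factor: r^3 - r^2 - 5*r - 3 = (r + 1)*(r^2 - 2*r - 3) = (r - 3)*(r + 1)*(r + 1)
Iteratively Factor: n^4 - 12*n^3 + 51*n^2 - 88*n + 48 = (n - 3)*(n^3 - 9*n^2 + 24*n - 16) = (n - 4)*(n - 3)*(n^2 - 5*n + 4) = (n - 4)*(n - 3)*(n - 1)*(n - 4)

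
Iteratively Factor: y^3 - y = (y)*(y^2 - 1) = y*(y + 1)*(y - 1)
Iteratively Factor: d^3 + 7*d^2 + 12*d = (d + 3)*(d^2 + 4*d) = (d + 3)*(d + 4)*(d)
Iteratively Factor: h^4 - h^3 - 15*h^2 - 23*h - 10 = (h + 1)*(h^3 - 2*h^2 - 13*h - 10) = (h + 1)*(h + 2)*(h^2 - 4*h - 5) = (h - 5)*(h + 1)*(h + 2)*(h + 1)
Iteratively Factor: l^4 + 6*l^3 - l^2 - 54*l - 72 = (l + 3)*(l^3 + 3*l^2 - 10*l - 24) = (l + 2)*(l + 3)*(l^2 + l - 12) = (l + 2)*(l + 3)*(l + 4)*(l - 3)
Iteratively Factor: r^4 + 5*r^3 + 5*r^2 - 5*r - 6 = (r - 1)*(r^3 + 6*r^2 + 11*r + 6) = (r - 1)*(r + 1)*(r^2 + 5*r + 6) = (r - 1)*(r + 1)*(r + 2)*(r + 3)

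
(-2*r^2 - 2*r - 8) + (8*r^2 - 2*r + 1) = 6*r^2 - 4*r - 7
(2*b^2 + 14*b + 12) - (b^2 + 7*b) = b^2 + 7*b + 12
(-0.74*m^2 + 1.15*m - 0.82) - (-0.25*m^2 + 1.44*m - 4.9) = -0.49*m^2 - 0.29*m + 4.08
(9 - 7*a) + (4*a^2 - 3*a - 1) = 4*a^2 - 10*a + 8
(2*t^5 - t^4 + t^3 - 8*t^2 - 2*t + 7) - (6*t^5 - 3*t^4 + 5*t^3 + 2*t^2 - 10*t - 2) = -4*t^5 + 2*t^4 - 4*t^3 - 10*t^2 + 8*t + 9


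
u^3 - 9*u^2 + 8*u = u*(u - 8)*(u - 1)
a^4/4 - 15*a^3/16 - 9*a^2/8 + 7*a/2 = a*(a/4 + 1/2)*(a - 4)*(a - 7/4)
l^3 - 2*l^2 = l^2*(l - 2)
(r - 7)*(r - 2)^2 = r^3 - 11*r^2 + 32*r - 28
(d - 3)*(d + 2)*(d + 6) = d^3 + 5*d^2 - 12*d - 36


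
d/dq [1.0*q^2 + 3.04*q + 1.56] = 2.0*q + 3.04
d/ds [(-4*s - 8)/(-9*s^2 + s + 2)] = 36*s*(-s - 4)/(81*s^4 - 18*s^3 - 35*s^2 + 4*s + 4)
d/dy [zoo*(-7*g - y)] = zoo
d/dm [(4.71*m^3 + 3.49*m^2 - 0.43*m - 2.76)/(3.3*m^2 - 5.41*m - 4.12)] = (15.543*m^4 - 50.9622*m^3 - 75.6775*m^2 - 10.5416*m - 13.16)/(10.89*m^4 - 35.706*m^3 + 2.0761*m^2 + 44.5784*m + 16.9744)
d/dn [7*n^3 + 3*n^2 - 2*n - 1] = 21*n^2 + 6*n - 2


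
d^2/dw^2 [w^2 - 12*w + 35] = 2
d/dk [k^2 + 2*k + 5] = 2*k + 2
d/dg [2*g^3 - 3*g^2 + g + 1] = 6*g^2 - 6*g + 1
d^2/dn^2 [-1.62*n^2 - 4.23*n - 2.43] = -3.24000000000000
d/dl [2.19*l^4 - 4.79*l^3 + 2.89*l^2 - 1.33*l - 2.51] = 8.76*l^3 - 14.37*l^2 + 5.78*l - 1.33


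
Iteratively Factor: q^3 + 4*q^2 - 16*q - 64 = (q + 4)*(q^2 - 16) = (q - 4)*(q + 4)*(q + 4)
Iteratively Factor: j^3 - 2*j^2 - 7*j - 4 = (j + 1)*(j^2 - 3*j - 4) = (j + 1)^2*(j - 4)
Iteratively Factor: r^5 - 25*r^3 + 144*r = (r - 3)*(r^4 + 3*r^3 - 16*r^2 - 48*r) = r*(r - 3)*(r^3 + 3*r^2 - 16*r - 48) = r*(r - 4)*(r - 3)*(r^2 + 7*r + 12) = r*(r - 4)*(r - 3)*(r + 3)*(r + 4)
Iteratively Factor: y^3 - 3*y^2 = (y)*(y^2 - 3*y) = y^2*(y - 3)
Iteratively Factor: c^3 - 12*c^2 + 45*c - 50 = (c - 5)*(c^2 - 7*c + 10) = (c - 5)^2*(c - 2)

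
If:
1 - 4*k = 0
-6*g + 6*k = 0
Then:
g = 1/4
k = 1/4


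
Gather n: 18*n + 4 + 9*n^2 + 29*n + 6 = 9*n^2 + 47*n + 10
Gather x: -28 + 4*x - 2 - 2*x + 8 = 2*x - 22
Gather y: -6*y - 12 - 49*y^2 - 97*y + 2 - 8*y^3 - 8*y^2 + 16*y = -8*y^3 - 57*y^2 - 87*y - 10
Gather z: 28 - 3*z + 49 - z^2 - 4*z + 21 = -z^2 - 7*z + 98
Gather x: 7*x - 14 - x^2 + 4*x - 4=-x^2 + 11*x - 18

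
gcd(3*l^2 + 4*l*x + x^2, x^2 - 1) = 1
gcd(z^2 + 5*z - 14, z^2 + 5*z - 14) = z^2 + 5*z - 14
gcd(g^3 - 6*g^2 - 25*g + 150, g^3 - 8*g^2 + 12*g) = g - 6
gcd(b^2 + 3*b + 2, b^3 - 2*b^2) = 1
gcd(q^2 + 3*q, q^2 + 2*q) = q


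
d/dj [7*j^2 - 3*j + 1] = 14*j - 3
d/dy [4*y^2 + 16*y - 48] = 8*y + 16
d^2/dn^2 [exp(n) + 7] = exp(n)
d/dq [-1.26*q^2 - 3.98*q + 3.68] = -2.52*q - 3.98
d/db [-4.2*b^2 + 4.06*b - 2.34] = 4.06 - 8.4*b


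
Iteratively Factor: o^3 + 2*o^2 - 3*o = (o)*(o^2 + 2*o - 3) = o*(o + 3)*(o - 1)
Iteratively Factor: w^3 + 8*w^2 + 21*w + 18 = (w + 3)*(w^2 + 5*w + 6) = (w + 2)*(w + 3)*(w + 3)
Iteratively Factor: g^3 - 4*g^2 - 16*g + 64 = (g + 4)*(g^2 - 8*g + 16) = (g - 4)*(g + 4)*(g - 4)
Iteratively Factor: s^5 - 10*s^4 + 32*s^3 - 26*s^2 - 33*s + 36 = (s - 3)*(s^4 - 7*s^3 + 11*s^2 + 7*s - 12) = (s - 3)*(s + 1)*(s^3 - 8*s^2 + 19*s - 12) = (s - 3)^2*(s + 1)*(s^2 - 5*s + 4) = (s - 3)^2*(s - 1)*(s + 1)*(s - 4)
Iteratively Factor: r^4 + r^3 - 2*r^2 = (r + 2)*(r^3 - r^2) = r*(r + 2)*(r^2 - r) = r*(r - 1)*(r + 2)*(r)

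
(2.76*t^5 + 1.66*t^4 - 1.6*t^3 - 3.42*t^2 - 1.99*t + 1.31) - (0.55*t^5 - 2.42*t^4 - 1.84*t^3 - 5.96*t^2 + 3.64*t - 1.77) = 2.21*t^5 + 4.08*t^4 + 0.24*t^3 + 2.54*t^2 - 5.63*t + 3.08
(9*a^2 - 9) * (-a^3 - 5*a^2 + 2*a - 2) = -9*a^5 - 45*a^4 + 27*a^3 + 27*a^2 - 18*a + 18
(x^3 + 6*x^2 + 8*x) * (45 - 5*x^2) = -5*x^5 - 30*x^4 + 5*x^3 + 270*x^2 + 360*x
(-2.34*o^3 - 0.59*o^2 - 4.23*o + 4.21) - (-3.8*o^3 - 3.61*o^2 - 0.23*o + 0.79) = 1.46*o^3 + 3.02*o^2 - 4.0*o + 3.42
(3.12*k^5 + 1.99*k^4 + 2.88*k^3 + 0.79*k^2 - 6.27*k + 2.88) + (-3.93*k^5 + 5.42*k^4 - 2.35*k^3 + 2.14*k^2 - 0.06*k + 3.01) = -0.81*k^5 + 7.41*k^4 + 0.53*k^3 + 2.93*k^2 - 6.33*k + 5.89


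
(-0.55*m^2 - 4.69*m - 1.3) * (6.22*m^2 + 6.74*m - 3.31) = -3.421*m^4 - 32.8788*m^3 - 37.8761*m^2 + 6.7619*m + 4.303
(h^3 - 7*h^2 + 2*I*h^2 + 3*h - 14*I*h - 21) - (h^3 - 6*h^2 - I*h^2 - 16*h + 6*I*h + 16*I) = -h^2 + 3*I*h^2 + 19*h - 20*I*h - 21 - 16*I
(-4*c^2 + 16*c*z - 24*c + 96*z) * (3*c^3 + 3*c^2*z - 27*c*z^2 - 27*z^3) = -12*c^5 + 36*c^4*z - 72*c^4 + 156*c^3*z^2 + 216*c^3*z - 324*c^2*z^3 + 936*c^2*z^2 - 432*c*z^4 - 1944*c*z^3 - 2592*z^4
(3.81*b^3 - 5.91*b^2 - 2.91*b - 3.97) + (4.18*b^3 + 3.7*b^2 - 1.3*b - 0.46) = 7.99*b^3 - 2.21*b^2 - 4.21*b - 4.43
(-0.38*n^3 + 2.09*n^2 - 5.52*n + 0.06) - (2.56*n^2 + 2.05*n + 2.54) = -0.38*n^3 - 0.47*n^2 - 7.57*n - 2.48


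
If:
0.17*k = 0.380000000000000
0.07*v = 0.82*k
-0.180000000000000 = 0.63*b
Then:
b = -0.29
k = 2.24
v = 26.18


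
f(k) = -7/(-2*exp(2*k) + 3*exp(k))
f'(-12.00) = 379761.18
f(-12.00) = -379762.74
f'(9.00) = 0.00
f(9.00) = 0.00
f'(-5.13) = 394.37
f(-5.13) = -395.93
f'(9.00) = -0.00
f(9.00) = 0.00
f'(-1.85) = 14.64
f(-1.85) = -16.58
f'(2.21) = -0.11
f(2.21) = 0.05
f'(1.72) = -0.36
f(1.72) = 0.15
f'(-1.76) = 13.33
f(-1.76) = -15.32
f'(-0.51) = 2.15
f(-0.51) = -6.48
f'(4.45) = -0.00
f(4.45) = 0.00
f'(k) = -7*(4*exp(2*k) - 3*exp(k))/(-2*exp(2*k) + 3*exp(k))^2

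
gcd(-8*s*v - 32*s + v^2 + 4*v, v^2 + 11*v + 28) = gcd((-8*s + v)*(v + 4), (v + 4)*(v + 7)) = v + 4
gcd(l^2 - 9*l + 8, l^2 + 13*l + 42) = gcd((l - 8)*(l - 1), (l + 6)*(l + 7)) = 1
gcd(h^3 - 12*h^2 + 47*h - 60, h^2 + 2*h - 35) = h - 5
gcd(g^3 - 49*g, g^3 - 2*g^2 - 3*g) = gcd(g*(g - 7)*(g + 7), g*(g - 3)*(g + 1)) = g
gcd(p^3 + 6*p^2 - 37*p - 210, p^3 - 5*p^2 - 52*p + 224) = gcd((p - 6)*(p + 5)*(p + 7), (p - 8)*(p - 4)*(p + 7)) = p + 7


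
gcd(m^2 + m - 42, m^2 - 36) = m - 6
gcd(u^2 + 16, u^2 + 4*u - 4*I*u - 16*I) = u - 4*I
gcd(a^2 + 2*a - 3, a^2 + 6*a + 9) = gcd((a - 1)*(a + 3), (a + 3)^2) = a + 3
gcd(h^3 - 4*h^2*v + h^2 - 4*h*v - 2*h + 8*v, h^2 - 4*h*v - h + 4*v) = -h^2 + 4*h*v + h - 4*v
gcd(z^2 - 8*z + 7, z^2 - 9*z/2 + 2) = 1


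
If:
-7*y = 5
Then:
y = -5/7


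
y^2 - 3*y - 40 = (y - 8)*(y + 5)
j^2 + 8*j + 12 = (j + 2)*(j + 6)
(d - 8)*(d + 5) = d^2 - 3*d - 40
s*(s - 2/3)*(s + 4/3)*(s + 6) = s^4 + 20*s^3/3 + 28*s^2/9 - 16*s/3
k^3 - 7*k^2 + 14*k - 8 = (k - 4)*(k - 2)*(k - 1)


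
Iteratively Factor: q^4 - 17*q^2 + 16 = (q + 1)*(q^3 - q^2 - 16*q + 16) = (q + 1)*(q + 4)*(q^2 - 5*q + 4) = (q - 1)*(q + 1)*(q + 4)*(q - 4)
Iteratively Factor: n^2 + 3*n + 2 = (n + 1)*(n + 2)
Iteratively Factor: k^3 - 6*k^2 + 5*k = (k - 1)*(k^2 - 5*k) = k*(k - 1)*(k - 5)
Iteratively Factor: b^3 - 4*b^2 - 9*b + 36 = (b - 4)*(b^2 - 9) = (b - 4)*(b + 3)*(b - 3)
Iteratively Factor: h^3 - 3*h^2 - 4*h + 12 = (h + 2)*(h^2 - 5*h + 6) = (h - 3)*(h + 2)*(h - 2)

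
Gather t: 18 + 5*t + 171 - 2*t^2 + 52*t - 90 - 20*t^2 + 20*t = -22*t^2 + 77*t + 99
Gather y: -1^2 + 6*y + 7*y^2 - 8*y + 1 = 7*y^2 - 2*y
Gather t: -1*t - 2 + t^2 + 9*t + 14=t^2 + 8*t + 12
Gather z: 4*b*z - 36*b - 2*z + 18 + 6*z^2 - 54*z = -36*b + 6*z^2 + z*(4*b - 56) + 18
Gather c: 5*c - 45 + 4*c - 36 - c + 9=8*c - 72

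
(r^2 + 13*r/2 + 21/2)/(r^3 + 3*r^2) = (r + 7/2)/r^2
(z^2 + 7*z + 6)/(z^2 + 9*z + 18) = (z + 1)/(z + 3)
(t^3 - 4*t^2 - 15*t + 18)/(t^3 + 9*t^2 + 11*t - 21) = (t - 6)/(t + 7)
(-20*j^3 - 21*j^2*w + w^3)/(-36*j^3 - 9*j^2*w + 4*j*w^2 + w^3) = (-5*j^2 - 4*j*w + w^2)/(-9*j^2 + w^2)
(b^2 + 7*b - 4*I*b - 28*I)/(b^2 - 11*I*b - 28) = (b + 7)/(b - 7*I)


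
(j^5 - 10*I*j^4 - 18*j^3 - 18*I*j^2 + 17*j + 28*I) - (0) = j^5 - 10*I*j^4 - 18*j^3 - 18*I*j^2 + 17*j + 28*I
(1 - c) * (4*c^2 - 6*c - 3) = -4*c^3 + 10*c^2 - 3*c - 3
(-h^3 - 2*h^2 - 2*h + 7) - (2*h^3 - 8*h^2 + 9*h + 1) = -3*h^3 + 6*h^2 - 11*h + 6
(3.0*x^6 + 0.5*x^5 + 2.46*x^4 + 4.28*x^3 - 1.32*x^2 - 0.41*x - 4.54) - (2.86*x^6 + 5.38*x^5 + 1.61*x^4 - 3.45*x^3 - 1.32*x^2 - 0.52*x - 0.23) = 0.14*x^6 - 4.88*x^5 + 0.85*x^4 + 7.73*x^3 + 0.11*x - 4.31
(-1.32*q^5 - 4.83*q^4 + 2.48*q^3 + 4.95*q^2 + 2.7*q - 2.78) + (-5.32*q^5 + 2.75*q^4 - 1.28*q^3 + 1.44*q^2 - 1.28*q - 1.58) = -6.64*q^5 - 2.08*q^4 + 1.2*q^3 + 6.39*q^2 + 1.42*q - 4.36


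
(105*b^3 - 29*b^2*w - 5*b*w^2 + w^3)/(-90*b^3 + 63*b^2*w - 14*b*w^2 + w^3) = (-35*b^2 - 2*b*w + w^2)/(30*b^2 - 11*b*w + w^2)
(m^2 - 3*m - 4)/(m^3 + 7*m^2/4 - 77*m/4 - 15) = 4*(m + 1)/(4*m^2 + 23*m + 15)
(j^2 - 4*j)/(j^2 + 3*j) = (j - 4)/(j + 3)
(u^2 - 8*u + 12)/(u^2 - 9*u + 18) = (u - 2)/(u - 3)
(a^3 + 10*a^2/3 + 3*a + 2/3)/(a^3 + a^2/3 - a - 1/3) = (a + 2)/(a - 1)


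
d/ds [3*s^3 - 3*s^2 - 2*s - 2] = 9*s^2 - 6*s - 2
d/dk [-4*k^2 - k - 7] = -8*k - 1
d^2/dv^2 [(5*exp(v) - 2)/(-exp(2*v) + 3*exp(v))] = (-5*exp(3*v) - 7*exp(2*v) - 18*exp(v) + 18)*exp(-v)/(exp(3*v) - 9*exp(2*v) + 27*exp(v) - 27)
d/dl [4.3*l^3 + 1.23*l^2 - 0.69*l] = 12.9*l^2 + 2.46*l - 0.69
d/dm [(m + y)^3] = 3*(m + y)^2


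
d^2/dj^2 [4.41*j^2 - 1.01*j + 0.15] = 8.82000000000000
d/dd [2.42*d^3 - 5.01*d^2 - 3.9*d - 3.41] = 7.26*d^2 - 10.02*d - 3.9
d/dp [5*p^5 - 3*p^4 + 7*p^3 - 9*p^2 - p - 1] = 25*p^4 - 12*p^3 + 21*p^2 - 18*p - 1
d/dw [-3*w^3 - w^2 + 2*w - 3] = -9*w^2 - 2*w + 2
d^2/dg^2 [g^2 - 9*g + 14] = 2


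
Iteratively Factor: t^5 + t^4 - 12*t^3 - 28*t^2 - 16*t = (t + 2)*(t^4 - t^3 - 10*t^2 - 8*t) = (t + 1)*(t + 2)*(t^3 - 2*t^2 - 8*t) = (t - 4)*(t + 1)*(t + 2)*(t^2 + 2*t) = t*(t - 4)*(t + 1)*(t + 2)*(t + 2)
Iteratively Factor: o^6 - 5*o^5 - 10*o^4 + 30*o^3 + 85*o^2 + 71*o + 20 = (o - 4)*(o^5 - o^4 - 14*o^3 - 26*o^2 - 19*o - 5) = (o - 4)*(o + 1)*(o^4 - 2*o^3 - 12*o^2 - 14*o - 5) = (o - 4)*(o + 1)^2*(o^3 - 3*o^2 - 9*o - 5) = (o - 4)*(o + 1)^3*(o^2 - 4*o - 5) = (o - 4)*(o + 1)^4*(o - 5)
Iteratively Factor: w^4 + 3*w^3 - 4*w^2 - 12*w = (w + 2)*(w^3 + w^2 - 6*w) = w*(w + 2)*(w^2 + w - 6) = w*(w + 2)*(w + 3)*(w - 2)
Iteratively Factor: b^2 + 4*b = (b)*(b + 4)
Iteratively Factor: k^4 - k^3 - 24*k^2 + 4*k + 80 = (k - 2)*(k^3 + k^2 - 22*k - 40) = (k - 2)*(k + 2)*(k^2 - k - 20) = (k - 5)*(k - 2)*(k + 2)*(k + 4)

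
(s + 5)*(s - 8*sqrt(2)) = s^2 - 8*sqrt(2)*s + 5*s - 40*sqrt(2)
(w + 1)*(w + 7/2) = w^2 + 9*w/2 + 7/2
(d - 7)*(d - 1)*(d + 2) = d^3 - 6*d^2 - 9*d + 14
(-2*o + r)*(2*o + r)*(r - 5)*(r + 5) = -4*o^2*r^2 + 100*o^2 + r^4 - 25*r^2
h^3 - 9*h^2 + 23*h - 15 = (h - 5)*(h - 3)*(h - 1)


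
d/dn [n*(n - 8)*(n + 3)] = 3*n^2 - 10*n - 24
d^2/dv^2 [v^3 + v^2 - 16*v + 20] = 6*v + 2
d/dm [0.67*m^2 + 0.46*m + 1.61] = 1.34*m + 0.46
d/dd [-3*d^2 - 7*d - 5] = -6*d - 7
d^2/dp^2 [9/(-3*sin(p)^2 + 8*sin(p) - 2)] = 18*(18*sin(p)^4 - 36*sin(p)^3 - 7*sin(p)^2 + 80*sin(p) - 58)/(3*sin(p)^2 - 8*sin(p) + 2)^3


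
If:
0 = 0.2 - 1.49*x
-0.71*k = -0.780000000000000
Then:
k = 1.10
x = 0.13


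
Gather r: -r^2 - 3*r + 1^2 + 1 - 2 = -r^2 - 3*r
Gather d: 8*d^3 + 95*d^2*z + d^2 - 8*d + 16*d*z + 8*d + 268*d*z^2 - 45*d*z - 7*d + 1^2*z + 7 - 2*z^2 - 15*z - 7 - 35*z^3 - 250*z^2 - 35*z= 8*d^3 + d^2*(95*z + 1) + d*(268*z^2 - 29*z - 7) - 35*z^3 - 252*z^2 - 49*z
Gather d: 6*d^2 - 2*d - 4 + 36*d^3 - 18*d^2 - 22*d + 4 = 36*d^3 - 12*d^2 - 24*d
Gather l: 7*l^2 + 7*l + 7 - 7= 7*l^2 + 7*l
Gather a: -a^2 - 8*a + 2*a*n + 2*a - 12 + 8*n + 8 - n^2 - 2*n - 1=-a^2 + a*(2*n - 6) - n^2 + 6*n - 5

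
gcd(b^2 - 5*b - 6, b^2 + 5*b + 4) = b + 1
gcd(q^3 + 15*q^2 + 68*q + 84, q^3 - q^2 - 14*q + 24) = 1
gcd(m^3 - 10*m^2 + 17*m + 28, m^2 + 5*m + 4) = m + 1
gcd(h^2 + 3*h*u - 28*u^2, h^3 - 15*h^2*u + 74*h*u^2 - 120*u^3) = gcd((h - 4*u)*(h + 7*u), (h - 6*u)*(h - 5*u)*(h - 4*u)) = -h + 4*u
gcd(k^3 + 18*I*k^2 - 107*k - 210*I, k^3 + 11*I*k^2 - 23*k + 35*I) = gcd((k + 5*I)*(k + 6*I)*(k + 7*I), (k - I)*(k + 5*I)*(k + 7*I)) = k^2 + 12*I*k - 35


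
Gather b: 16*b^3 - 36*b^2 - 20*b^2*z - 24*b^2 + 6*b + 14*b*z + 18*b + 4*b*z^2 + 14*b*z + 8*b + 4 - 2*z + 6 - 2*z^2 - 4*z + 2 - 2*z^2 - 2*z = 16*b^3 + b^2*(-20*z - 60) + b*(4*z^2 + 28*z + 32) - 4*z^2 - 8*z + 12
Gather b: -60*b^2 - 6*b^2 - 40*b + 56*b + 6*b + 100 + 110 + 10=-66*b^2 + 22*b + 220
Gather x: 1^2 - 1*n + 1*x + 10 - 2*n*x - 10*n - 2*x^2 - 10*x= -11*n - 2*x^2 + x*(-2*n - 9) + 11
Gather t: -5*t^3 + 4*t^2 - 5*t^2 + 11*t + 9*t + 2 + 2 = -5*t^3 - t^2 + 20*t + 4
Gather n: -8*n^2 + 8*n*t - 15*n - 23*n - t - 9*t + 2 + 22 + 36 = -8*n^2 + n*(8*t - 38) - 10*t + 60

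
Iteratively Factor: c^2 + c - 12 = (c - 3)*(c + 4)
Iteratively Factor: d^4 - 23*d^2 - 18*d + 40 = (d + 2)*(d^3 - 2*d^2 - 19*d + 20) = (d - 1)*(d + 2)*(d^2 - d - 20) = (d - 1)*(d + 2)*(d + 4)*(d - 5)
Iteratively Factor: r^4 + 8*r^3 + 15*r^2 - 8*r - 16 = (r - 1)*(r^3 + 9*r^2 + 24*r + 16) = (r - 1)*(r + 1)*(r^2 + 8*r + 16) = (r - 1)*(r + 1)*(r + 4)*(r + 4)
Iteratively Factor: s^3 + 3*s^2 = (s)*(s^2 + 3*s) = s*(s + 3)*(s)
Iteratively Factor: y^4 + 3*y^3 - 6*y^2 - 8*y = (y + 1)*(y^3 + 2*y^2 - 8*y) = (y + 1)*(y + 4)*(y^2 - 2*y) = (y - 2)*(y + 1)*(y + 4)*(y)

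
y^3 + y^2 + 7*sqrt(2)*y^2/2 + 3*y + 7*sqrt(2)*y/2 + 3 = (y + 1)*(y + sqrt(2)/2)*(y + 3*sqrt(2))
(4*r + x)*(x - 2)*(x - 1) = 4*r*x^2 - 12*r*x + 8*r + x^3 - 3*x^2 + 2*x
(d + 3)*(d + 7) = d^2 + 10*d + 21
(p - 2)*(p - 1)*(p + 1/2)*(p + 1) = p^4 - 3*p^3/2 - 2*p^2 + 3*p/2 + 1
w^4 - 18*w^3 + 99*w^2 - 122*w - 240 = (w - 8)*(w - 6)*(w - 5)*(w + 1)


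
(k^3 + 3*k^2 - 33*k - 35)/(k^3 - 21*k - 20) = (k + 7)/(k + 4)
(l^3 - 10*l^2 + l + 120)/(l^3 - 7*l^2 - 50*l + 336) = (l^2 - 2*l - 15)/(l^2 + l - 42)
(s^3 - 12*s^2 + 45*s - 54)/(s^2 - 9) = (s^2 - 9*s + 18)/(s + 3)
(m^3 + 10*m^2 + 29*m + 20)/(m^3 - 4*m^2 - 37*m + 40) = (m^2 + 5*m + 4)/(m^2 - 9*m + 8)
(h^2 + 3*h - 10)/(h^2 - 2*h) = (h + 5)/h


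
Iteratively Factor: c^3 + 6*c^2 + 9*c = (c + 3)*(c^2 + 3*c) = (c + 3)^2*(c)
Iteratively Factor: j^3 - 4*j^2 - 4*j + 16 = (j - 2)*(j^2 - 2*j - 8) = (j - 2)*(j + 2)*(j - 4)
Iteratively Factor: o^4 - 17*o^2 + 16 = (o - 1)*(o^3 + o^2 - 16*o - 16) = (o - 1)*(o + 4)*(o^2 - 3*o - 4) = (o - 4)*(o - 1)*(o + 4)*(o + 1)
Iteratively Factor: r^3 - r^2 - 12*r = (r)*(r^2 - r - 12) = r*(r + 3)*(r - 4)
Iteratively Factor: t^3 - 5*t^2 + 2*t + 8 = (t + 1)*(t^2 - 6*t + 8) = (t - 2)*(t + 1)*(t - 4)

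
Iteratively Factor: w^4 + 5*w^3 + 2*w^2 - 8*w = (w - 1)*(w^3 + 6*w^2 + 8*w) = (w - 1)*(w + 4)*(w^2 + 2*w) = w*(w - 1)*(w + 4)*(w + 2)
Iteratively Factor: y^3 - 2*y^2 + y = (y - 1)*(y^2 - y) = (y - 1)^2*(y)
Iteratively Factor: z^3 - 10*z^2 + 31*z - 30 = (z - 3)*(z^2 - 7*z + 10) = (z - 3)*(z - 2)*(z - 5)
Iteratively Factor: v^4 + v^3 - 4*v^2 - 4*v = (v - 2)*(v^3 + 3*v^2 + 2*v) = v*(v - 2)*(v^2 + 3*v + 2) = v*(v - 2)*(v + 2)*(v + 1)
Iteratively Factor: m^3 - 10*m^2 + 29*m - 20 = (m - 5)*(m^2 - 5*m + 4) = (m - 5)*(m - 4)*(m - 1)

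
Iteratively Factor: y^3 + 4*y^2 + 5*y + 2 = (y + 1)*(y^2 + 3*y + 2) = (y + 1)*(y + 2)*(y + 1)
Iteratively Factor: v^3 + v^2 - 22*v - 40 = (v + 2)*(v^2 - v - 20) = (v - 5)*(v + 2)*(v + 4)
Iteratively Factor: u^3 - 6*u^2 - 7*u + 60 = (u - 4)*(u^2 - 2*u - 15) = (u - 4)*(u + 3)*(u - 5)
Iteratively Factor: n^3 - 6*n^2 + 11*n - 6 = (n - 3)*(n^2 - 3*n + 2) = (n - 3)*(n - 2)*(n - 1)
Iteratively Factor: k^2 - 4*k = (k - 4)*(k)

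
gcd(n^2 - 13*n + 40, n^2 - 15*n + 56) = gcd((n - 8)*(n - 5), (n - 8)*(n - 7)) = n - 8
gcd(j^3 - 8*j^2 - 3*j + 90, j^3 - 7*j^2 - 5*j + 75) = j^2 - 2*j - 15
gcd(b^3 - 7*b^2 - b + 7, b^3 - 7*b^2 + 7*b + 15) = b + 1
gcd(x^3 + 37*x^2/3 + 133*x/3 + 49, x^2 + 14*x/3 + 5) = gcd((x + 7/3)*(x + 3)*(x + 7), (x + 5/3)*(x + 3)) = x + 3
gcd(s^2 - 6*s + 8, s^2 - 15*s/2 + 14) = s - 4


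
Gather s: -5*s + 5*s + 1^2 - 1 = 0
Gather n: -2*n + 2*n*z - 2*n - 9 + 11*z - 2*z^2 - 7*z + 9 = n*(2*z - 4) - 2*z^2 + 4*z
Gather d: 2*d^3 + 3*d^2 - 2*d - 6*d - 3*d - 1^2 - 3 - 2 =2*d^3 + 3*d^2 - 11*d - 6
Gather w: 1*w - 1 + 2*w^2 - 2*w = 2*w^2 - w - 1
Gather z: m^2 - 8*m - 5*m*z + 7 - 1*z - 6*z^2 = m^2 - 8*m - 6*z^2 + z*(-5*m - 1) + 7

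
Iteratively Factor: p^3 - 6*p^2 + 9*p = (p - 3)*(p^2 - 3*p) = p*(p - 3)*(p - 3)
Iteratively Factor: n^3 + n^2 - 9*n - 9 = (n + 1)*(n^2 - 9) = (n - 3)*(n + 1)*(n + 3)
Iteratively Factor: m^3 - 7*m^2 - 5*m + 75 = (m + 3)*(m^2 - 10*m + 25) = (m - 5)*(m + 3)*(m - 5)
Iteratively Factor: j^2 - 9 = (j - 3)*(j + 3)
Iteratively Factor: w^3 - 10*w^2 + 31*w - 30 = (w - 5)*(w^2 - 5*w + 6) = (w - 5)*(w - 3)*(w - 2)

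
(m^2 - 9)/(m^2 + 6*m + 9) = (m - 3)/(m + 3)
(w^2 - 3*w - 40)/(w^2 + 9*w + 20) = (w - 8)/(w + 4)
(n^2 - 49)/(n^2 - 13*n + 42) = (n + 7)/(n - 6)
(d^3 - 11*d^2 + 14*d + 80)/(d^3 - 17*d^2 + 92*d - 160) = (d + 2)/(d - 4)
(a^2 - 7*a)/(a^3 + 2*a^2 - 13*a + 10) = a*(a - 7)/(a^3 + 2*a^2 - 13*a + 10)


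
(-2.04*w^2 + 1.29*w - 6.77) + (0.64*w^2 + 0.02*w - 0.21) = -1.4*w^2 + 1.31*w - 6.98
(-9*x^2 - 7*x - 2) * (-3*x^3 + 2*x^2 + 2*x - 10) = 27*x^5 + 3*x^4 - 26*x^3 + 72*x^2 + 66*x + 20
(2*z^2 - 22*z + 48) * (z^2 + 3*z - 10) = 2*z^4 - 16*z^3 - 38*z^2 + 364*z - 480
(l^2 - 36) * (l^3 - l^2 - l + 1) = l^5 - l^4 - 37*l^3 + 37*l^2 + 36*l - 36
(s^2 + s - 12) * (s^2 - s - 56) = s^4 - 69*s^2 - 44*s + 672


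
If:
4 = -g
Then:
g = -4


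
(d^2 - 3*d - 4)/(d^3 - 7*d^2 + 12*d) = (d + 1)/(d*(d - 3))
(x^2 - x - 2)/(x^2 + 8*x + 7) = (x - 2)/(x + 7)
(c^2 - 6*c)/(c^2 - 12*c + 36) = c/(c - 6)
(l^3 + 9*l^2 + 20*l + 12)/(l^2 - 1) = (l^2 + 8*l + 12)/(l - 1)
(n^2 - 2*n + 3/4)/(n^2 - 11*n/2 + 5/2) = (n - 3/2)/(n - 5)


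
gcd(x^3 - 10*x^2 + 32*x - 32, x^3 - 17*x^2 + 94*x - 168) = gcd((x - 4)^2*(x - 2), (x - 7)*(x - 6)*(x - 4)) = x - 4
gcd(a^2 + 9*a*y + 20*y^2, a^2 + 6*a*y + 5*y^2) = a + 5*y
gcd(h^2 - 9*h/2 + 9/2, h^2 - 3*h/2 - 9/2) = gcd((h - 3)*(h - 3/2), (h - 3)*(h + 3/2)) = h - 3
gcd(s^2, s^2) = s^2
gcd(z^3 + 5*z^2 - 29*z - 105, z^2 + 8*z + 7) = z + 7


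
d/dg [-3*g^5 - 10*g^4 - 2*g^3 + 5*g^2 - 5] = g*(-15*g^3 - 40*g^2 - 6*g + 10)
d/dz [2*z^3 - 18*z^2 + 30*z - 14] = 6*z^2 - 36*z + 30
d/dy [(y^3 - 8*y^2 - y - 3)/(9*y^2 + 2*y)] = (9*y^4 + 4*y^3 - 7*y^2 + 54*y + 6)/(y^2*(81*y^2 + 36*y + 4))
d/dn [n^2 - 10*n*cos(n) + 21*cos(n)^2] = 10*n*sin(n) + 2*n - 21*sin(2*n) - 10*cos(n)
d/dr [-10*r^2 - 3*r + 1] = -20*r - 3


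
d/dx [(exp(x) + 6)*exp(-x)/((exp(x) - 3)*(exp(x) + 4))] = (-2*exp(3*x) - 19*exp(2*x) - 12*exp(x) + 72)*exp(-x)/(exp(4*x) + 2*exp(3*x) - 23*exp(2*x) - 24*exp(x) + 144)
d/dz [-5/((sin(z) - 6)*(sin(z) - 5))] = 5*(2*sin(z) - 11)*cos(z)/((sin(z) - 6)^2*(sin(z) - 5)^2)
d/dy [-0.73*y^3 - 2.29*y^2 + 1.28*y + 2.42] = -2.19*y^2 - 4.58*y + 1.28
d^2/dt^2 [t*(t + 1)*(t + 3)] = 6*t + 8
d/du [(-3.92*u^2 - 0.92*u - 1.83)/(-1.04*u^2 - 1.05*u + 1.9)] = (3.1592*u^2 - 18.7024*u - 3.6695)/(1.0816*u^4 + 2.184*u^3 - 2.8495*u^2 - 3.99*u + 3.61)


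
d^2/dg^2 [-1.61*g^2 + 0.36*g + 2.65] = -3.22000000000000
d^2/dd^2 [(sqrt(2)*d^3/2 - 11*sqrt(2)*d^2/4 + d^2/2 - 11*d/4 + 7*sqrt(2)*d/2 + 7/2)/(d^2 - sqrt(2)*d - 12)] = (-33*d^3 + 44*sqrt(2)*d^3 - 396*sqrt(2)*d^2 + 258*d^2 - 396*d + 1326*sqrt(2)*d - 1452*sqrt(2) + 148)/(2*(d^6 - 3*sqrt(2)*d^5 - 30*d^4 + 70*sqrt(2)*d^3 + 360*d^2 - 432*sqrt(2)*d - 1728))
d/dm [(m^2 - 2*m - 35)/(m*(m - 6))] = 2*(-2*m^2 + 35*m - 105)/(m^2*(m^2 - 12*m + 36))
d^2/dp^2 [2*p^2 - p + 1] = 4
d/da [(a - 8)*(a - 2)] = 2*a - 10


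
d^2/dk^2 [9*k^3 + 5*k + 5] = 54*k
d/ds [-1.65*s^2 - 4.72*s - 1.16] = -3.3*s - 4.72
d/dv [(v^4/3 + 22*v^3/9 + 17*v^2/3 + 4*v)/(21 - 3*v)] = (-9*v^4 + 40*v^3 + 411*v^2 + 714*v + 252)/(27*(v^2 - 14*v + 49))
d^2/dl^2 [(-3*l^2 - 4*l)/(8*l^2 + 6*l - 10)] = (-28*l^3 - 180*l^2 - 240*l - 135)/(64*l^6 + 144*l^5 - 132*l^4 - 333*l^3 + 165*l^2 + 225*l - 125)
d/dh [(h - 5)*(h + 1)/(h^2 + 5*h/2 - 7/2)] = 2*(13*h^2 + 6*h + 53)/(4*h^4 + 20*h^3 - 3*h^2 - 70*h + 49)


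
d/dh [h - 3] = 1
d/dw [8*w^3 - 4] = 24*w^2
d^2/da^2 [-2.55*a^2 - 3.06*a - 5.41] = -5.10000000000000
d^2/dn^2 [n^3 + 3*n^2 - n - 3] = 6*n + 6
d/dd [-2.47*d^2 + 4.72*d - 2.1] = 4.72 - 4.94*d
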